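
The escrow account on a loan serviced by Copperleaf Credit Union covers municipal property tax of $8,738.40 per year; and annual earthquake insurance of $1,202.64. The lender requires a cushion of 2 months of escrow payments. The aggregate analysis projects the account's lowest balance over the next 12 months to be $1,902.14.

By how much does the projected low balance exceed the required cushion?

Municipal property tax — $8,738.40/yr
Earthquake insurance — $1,202.64/yr
Annual escrow total = $8,738.40 + $1,202.64 = $9,941.04
Base monthly escrow = $9,941.04 / 12 = $828.42
Required reserve = 2 × $828.42 = $1,656.84
Excess over cushion: $1,902.14 − $1,656.84 = $245.30

$245.30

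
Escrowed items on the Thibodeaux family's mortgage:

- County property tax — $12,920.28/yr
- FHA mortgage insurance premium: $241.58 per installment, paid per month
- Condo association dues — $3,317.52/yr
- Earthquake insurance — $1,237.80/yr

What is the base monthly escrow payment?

County property tax = $12,920.28
FHA mortgage insurance premium = $241.58 × 12 = $2,898.96
Condo association dues = $3,317.52
Earthquake insurance = $1,237.80
Annual escrow total = $20,374.56
Per month = $20,374.56 ÷ 12 = $1,697.88

$1,697.88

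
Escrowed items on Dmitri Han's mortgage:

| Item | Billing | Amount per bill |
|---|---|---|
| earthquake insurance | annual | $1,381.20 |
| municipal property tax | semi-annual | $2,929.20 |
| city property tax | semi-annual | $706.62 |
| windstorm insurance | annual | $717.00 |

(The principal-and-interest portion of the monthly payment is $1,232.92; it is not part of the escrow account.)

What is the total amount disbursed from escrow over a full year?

$9,369.84

Earthquake insurance — $1,381.20/yr
Municipal property tax — $2,929.20 × 2 = $5,858.40/yr
City property tax — $706.62 × 2 = $1,413.24/yr
Windstorm insurance — $717.00/yr
Annual escrow total = $9,369.84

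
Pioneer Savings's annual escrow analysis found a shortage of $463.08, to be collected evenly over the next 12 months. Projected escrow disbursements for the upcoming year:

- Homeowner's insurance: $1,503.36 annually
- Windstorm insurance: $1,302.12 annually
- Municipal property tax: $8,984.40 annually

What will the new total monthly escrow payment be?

Homeowner's insurance = $1,503.36/yr
Windstorm insurance = $1,302.12/yr
Municipal property tax = $8,984.40/yr
Combined annual = $1,503.36 + $1,302.12 + $8,984.40 = $11,789.88
Base monthly escrow = $11,789.88 / 12 = $982.49
Shortage per month = $463.08 ÷ 12 = $38.59
New monthly escrow = $982.49 + $38.59 = $1,021.08

$1,021.08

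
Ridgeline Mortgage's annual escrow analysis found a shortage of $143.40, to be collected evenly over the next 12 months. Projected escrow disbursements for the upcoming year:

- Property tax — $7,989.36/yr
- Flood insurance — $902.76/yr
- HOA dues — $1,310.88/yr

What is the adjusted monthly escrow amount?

$862.20

Property tax: $7,989.36
Flood insurance: $902.76
HOA dues: $1,310.88
Annual escrow total = $7,989.36 + $902.76 + $1,310.88 = $10,203.00
Monthly = $10,203.00 / 12 = $850.25
Shortage per month = $143.40 ÷ 12 = $11.95
Adjusted monthly = $850.25 + $11.95 = $862.20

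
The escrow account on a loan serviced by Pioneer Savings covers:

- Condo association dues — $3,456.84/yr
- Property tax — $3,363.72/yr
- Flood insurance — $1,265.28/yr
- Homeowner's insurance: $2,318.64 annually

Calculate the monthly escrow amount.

Condo association dues: $3,456.84 annually
Property tax: $3,363.72 annually
Flood insurance: $1,265.28 annually
Homeowner's insurance: $2,318.64 annually
Yearly total = $10,404.48
Monthly escrow = $10,404.48 ÷ 12 = $867.04

$867.04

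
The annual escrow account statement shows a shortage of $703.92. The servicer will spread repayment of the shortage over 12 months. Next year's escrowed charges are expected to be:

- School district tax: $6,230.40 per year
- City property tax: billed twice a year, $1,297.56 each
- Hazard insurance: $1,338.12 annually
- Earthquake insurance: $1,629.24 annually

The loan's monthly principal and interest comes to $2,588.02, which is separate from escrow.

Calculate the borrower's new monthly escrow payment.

$1,041.40

School district tax = $6,230.40 per year
City property tax = $1,297.56 × 2 = $2,595.12 per year
Hazard insurance = $1,338.12 per year
Earthquake insurance = $1,629.24 per year
Yearly total = $6,230.40 + $2,595.12 + $1,338.12 + $1,629.24 = $11,792.88
Base monthly escrow = $11,792.88 / 12 = $982.74
Shortage per month = $703.92 ÷ 12 = $58.66
New monthly escrow = $982.74 + $58.66 = $1,041.40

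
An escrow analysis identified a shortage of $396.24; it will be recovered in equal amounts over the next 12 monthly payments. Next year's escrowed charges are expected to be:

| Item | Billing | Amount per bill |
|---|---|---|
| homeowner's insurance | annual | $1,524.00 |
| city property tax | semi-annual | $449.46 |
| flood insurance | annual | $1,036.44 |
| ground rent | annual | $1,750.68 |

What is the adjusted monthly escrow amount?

Homeowner's insurance — $1,524.00
City property tax — $449.46 × 2 = $898.92
Flood insurance — $1,036.44
Ground rent — $1,750.68
Yearly total = $1,524.00 + $898.92 + $1,036.44 + $1,750.68 = $5,210.04
Per month = $5,210.04 / 12 = $434.17
Shortage spread = $396.24 / 12 = $33.02/mo
New monthly escrow = $434.17 + $33.02 = $467.19

$467.19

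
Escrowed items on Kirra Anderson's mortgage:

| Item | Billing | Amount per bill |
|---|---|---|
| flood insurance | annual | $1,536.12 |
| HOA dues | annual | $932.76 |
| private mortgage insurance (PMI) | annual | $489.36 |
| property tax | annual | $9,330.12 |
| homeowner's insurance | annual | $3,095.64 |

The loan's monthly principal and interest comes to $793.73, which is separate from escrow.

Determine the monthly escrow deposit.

Flood insurance: $1,536.12/yr
HOA dues: $932.76/yr
Private mortgage insurance (PMI): $489.36/yr
Property tax: $9,330.12/yr
Homeowner's insurance: $3,095.64/yr
Annual escrow total = $1,536.12 + $932.76 + $489.36 + $9,330.12 + $3,095.64 = $15,384.00
Per month = $15,384.00 ÷ 12 = $1,282.00

$1,282.00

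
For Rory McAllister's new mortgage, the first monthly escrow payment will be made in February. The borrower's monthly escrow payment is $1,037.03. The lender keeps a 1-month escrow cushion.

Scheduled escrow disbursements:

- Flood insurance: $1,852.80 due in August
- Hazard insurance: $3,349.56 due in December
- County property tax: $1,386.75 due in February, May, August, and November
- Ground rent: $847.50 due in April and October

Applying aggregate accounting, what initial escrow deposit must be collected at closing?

$2,074.06

Cushion = 1 × $1,037.03 = $1,037.03
Trial balance (start $0, +$1,037.03 each month, − disbursements):
  Feb: +$1,037.03 − $1,386.75 → -$349.72
  Mar: +$1,037.03 → $687.31
  Apr: +$1,037.03 − $847.50 → $876.84
  May: +$1,037.03 − $1,386.75 → $527.12
  Jun: +$1,037.03 → $1,564.15
  Jul: +$1,037.03 → $2,601.18
  Aug: +$1,037.03 − $3,239.55 → $398.66
  Sep: +$1,037.03 → $1,435.69
  Oct: +$1,037.03 − $847.50 → $1,625.22
  Nov: +$1,037.03 − $1,386.75 → $1,275.50
  Dec: +$1,037.03 − $3,349.56 → -$1,037.03
  Jan: +$1,037.03 → $0.00
Lowest trial balance = -$1,037.03 (Dec)
Initial deposit = cushion − low point = $1,037.03 − (-$1,037.03) = $2,074.06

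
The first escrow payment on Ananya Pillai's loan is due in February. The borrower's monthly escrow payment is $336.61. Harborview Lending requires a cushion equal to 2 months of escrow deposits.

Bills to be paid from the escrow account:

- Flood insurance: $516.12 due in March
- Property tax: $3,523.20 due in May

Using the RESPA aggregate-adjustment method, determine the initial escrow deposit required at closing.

Cushion = 2 × $336.61 = $673.22
Trial balance (start $0, +$336.61 each month, − disbursements):
  Feb: +$336.61 → $336.61
  Mar: +$336.61 − $516.12 → $157.10
  Apr: +$336.61 → $493.71
  May: +$336.61 − $3,523.20 → -$2,692.88
  Jun: +$336.61 → -$2,356.27
  Jul: +$336.61 → -$2,019.66
  Aug: +$336.61 → -$1,683.05
  Sep: +$336.61 → -$1,346.44
  Oct: +$336.61 → -$1,009.83
  Nov: +$336.61 → -$673.22
  Dec: +$336.61 → -$336.61
  Jan: +$336.61 → $0.00
Lowest trial balance = -$2,692.88 (May)
Initial deposit = cushion − low point = $673.22 − (-$2,692.88) = $3,366.10

$3,366.10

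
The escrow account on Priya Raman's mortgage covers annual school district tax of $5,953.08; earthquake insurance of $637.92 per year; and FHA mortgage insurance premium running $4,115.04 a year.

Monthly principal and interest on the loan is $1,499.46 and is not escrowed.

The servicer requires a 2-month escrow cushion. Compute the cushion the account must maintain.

$1,784.34

School district tax — $5,953.08
Earthquake insurance — $637.92
FHA mortgage insurance premium — $4,115.04
Combined annual = $5,953.08 + $637.92 + $4,115.04 = $10,706.04
Monthly = $10,706.04 / 12 = $892.17
Reserve = 2 × $892.17 = $1,784.34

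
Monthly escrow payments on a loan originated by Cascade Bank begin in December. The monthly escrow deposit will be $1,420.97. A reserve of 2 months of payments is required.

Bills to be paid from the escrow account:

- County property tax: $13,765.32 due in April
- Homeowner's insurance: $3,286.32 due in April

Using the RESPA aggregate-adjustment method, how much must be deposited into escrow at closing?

$12,788.73

Cushion = 2 × $1,420.97 = $2,841.94
Trial balance (start $0, +$1,420.97 each month, − disbursements):
  Dec: +$1,420.97 → $1,420.97
  Jan: +$1,420.97 → $2,841.94
  Feb: +$1,420.97 → $4,262.91
  Mar: +$1,420.97 → $5,683.88
  Apr: +$1,420.97 − $17,051.64 → -$9,946.79
  May: +$1,420.97 → -$8,525.82
  Jun: +$1,420.97 → -$7,104.85
  Jul: +$1,420.97 → -$5,683.88
  Aug: +$1,420.97 → -$4,262.91
  Sep: +$1,420.97 → -$2,841.94
  Oct: +$1,420.97 → -$1,420.97
  Nov: +$1,420.97 → $0.00
Lowest trial balance = -$9,946.79 (Apr)
Initial deposit = cushion − low point = $2,841.94 − (-$9,946.79) = $12,788.73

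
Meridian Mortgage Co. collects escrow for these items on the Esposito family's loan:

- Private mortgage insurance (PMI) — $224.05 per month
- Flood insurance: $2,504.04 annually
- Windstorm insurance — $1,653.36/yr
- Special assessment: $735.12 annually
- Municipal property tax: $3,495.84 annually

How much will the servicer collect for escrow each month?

Private mortgage insurance (PMI) — $224.05 × 12 = $2,688.60 per year
Flood insurance — $2,504.04 per year
Windstorm insurance — $1,653.36 per year
Special assessment — $735.12 per year
Municipal property tax — $3,495.84 per year
Yearly total = $2,688.60 + $2,504.04 + $1,653.36 + $735.12 + $3,495.84 = $11,076.96
Per month = $11,076.96 ÷ 12 = $923.08

$923.08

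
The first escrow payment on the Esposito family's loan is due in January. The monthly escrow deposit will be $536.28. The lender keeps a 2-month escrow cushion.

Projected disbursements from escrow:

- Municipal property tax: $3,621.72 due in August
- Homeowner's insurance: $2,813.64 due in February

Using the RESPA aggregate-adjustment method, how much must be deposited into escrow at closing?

Cushion = 2 × $536.28 = $1,072.56
Trial balance (start $0, +$536.28 each month, − disbursements):
  Jan: +$536.28 → $536.28
  Feb: +$536.28 − $2,813.64 → -$1,741.08
  Mar: +$536.28 → -$1,204.80
  Apr: +$536.28 → -$668.52
  May: +$536.28 → -$132.24
  Jun: +$536.28 → $404.04
  Jul: +$536.28 → $940.32
  Aug: +$536.28 − $3,621.72 → -$2,145.12
  Sep: +$536.28 → -$1,608.84
  Oct: +$536.28 → -$1,072.56
  Nov: +$536.28 → -$536.28
  Dec: +$536.28 → $0.00
Lowest trial balance = -$2,145.12 (Aug)
Initial deposit = cushion − low point = $1,072.56 − (-$2,145.12) = $3,217.68

$3,217.68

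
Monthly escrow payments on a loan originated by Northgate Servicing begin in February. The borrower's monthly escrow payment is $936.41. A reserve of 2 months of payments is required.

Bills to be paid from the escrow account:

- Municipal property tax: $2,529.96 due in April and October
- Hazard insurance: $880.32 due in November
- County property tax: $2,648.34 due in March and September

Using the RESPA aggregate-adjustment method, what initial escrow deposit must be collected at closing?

$4,241.89

Cushion = 2 × $936.41 = $1,872.82
Trial balance (start $0, +$936.41 each month, − disbursements):
  Feb: +$936.41 → $936.41
  Mar: +$936.41 − $2,648.34 → -$775.52
  Apr: +$936.41 − $2,529.96 → -$2,369.07
  May: +$936.41 → -$1,432.66
  Jun: +$936.41 → -$496.25
  Jul: +$936.41 → $440.16
  Aug: +$936.41 → $1,376.57
  Sep: +$936.41 − $2,648.34 → -$335.36
  Oct: +$936.41 − $2,529.96 → -$1,928.91
  Nov: +$936.41 − $880.32 → -$1,872.82
  Dec: +$936.41 → -$936.41
  Jan: +$936.41 → $0.00
Lowest trial balance = -$2,369.07 (Apr)
Initial deposit = cushion − low point = $1,872.82 − (-$2,369.07) = $4,241.89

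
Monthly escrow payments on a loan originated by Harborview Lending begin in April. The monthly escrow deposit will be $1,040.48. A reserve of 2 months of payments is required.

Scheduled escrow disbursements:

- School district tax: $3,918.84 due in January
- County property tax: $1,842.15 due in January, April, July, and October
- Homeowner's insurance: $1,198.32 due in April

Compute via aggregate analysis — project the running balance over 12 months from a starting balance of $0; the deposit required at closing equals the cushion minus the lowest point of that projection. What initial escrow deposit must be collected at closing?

Cushion = 2 × $1,040.48 = $2,080.96
Trial balance (start $0, +$1,040.48 each month, − disbursements):
  Apr: +$1,040.48 − $3,040.47 → -$1,999.99
  May: +$1,040.48 → -$959.51
  Jun: +$1,040.48 → $80.97
  Jul: +$1,040.48 − $1,842.15 → -$720.70
  Aug: +$1,040.48 → $319.78
  Sep: +$1,040.48 → $1,360.26
  Oct: +$1,040.48 − $1,842.15 → $558.59
  Nov: +$1,040.48 → $1,599.07
  Dec: +$1,040.48 → $2,639.55
  Jan: +$1,040.48 − $5,760.99 → -$2,080.96
  Feb: +$1,040.48 → -$1,040.48
  Mar: +$1,040.48 → $0.00
Lowest trial balance = -$2,080.96 (Jan)
Initial deposit = cushion − low point = $2,080.96 − (-$2,080.96) = $4,161.92

$4,161.92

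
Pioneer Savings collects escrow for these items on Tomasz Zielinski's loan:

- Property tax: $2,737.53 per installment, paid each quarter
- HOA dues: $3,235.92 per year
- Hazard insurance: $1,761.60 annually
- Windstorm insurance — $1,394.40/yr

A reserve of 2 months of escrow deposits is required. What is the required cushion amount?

$2,890.34

Property tax — $2,737.53 × 4 = $10,950.12 per year
HOA dues — $3,235.92 per year
Hazard insurance — $1,761.60 per year
Windstorm insurance — $1,394.40 per year
Total annual escrow = $10,950.12 + $3,235.92 + $1,761.60 + $1,394.40 = $17,342.04
Monthly = $17,342.04 ÷ 12 = $1,445.17
Required cushion = 2 × $1,445.17 = $2,890.34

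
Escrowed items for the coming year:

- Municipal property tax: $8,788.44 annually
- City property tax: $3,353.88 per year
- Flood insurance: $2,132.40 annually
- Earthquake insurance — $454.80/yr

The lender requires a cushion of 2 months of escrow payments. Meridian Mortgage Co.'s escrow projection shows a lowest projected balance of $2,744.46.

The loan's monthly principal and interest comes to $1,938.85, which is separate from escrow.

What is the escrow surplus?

$289.54

Municipal property tax = $8,788.44 per year
City property tax = $3,353.88 per year
Flood insurance = $2,132.40 per year
Earthquake insurance = $454.80 per year
Annual escrow total = $8,788.44 + $3,353.88 + $2,132.40 + $454.80 = $14,729.52
Monthly escrow = $14,729.52 ÷ 12 = $1,227.46
Cushion = 2 × $1,227.46 = $2,454.92
Excess over cushion: $2,744.46 − $2,454.92 = $289.54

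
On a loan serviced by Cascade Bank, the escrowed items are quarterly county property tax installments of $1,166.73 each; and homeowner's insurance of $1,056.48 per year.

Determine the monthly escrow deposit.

County property tax: $1,166.73 × 4 = $4,666.92
Homeowner's insurance: $1,056.48
Annual escrow total = $4,666.92 + $1,056.48 = $5,723.40
Monthly = $5,723.40 / 12 = $476.95

$476.95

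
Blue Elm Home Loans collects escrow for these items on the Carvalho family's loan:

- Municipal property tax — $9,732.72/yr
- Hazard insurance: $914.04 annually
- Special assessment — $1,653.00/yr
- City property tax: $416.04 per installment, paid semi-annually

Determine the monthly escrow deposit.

Municipal property tax = $9,732.72/yr
Hazard insurance = $914.04/yr
Special assessment = $1,653.00/yr
City property tax = $416.04 × 2 = $832.08/yr
Total annual escrow = $9,732.72 + $914.04 + $1,653.00 + $832.08 = $13,131.84
Base monthly escrow = $13,131.84 / 12 = $1,094.32

$1,094.32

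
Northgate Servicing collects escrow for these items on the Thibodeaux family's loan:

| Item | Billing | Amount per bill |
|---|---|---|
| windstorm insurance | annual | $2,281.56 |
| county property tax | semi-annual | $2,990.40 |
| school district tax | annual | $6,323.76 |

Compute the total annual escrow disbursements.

$14,586.12

Windstorm insurance — $2,281.56 per year
County property tax — $2,990.40 × 2 = $5,980.80 per year
School district tax — $6,323.76 per year
Total annual escrow = $2,281.56 + $5,980.80 + $6,323.76 = $14,586.12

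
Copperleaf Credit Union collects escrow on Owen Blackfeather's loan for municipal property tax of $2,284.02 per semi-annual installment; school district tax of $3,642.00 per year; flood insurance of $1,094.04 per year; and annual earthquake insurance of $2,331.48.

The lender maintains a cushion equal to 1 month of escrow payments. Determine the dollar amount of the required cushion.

$969.63

Municipal property tax = $2,284.02 × 2 = $4,568.04
School district tax = $3,642.00
Flood insurance = $1,094.04
Earthquake insurance = $2,331.48
Total annual escrow = $11,635.56
Base monthly escrow = $11,635.56 / 12 = $969.63
Required cushion = 1 × $969.63 = $969.63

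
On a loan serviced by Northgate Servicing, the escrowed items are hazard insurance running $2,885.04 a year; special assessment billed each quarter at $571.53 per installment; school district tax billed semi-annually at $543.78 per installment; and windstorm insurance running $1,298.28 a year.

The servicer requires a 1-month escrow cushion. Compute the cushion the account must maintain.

$629.75

Hazard insurance: $2,885.04 per year
Special assessment: $571.53 × 4 = $2,286.12 per year
School district tax: $543.78 × 2 = $1,087.56 per year
Windstorm insurance: $1,298.28 per year
Annual escrow total = $2,885.04 + $2,286.12 + $1,087.56 + $1,298.28 = $7,557.00
Monthly escrow = $7,557.00 ÷ 12 = $629.75
Required cushion = 1 × $629.75 = $629.75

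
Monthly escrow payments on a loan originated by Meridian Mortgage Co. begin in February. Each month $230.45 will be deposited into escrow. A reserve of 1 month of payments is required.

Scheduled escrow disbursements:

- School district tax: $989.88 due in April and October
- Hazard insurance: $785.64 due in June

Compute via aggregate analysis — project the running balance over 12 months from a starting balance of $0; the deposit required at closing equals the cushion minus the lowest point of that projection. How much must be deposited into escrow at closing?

$921.80

Cushion = 1 × $230.45 = $230.45
Trial balance (start $0, +$230.45 each month, − disbursements):
  Feb: +$230.45 → $230.45
  Mar: +$230.45 → $460.90
  Apr: +$230.45 − $989.88 → -$298.53
  May: +$230.45 → -$68.08
  Jun: +$230.45 − $785.64 → -$623.27
  Jul: +$230.45 → -$392.82
  Aug: +$230.45 → -$162.37
  Sep: +$230.45 → $68.08
  Oct: +$230.45 − $989.88 → -$691.35
  Nov: +$230.45 → -$460.90
  Dec: +$230.45 → -$230.45
  Jan: +$230.45 → $0.00
Lowest trial balance = -$691.35 (Oct)
Initial deposit = cushion − low point = $230.45 − (-$691.35) = $921.80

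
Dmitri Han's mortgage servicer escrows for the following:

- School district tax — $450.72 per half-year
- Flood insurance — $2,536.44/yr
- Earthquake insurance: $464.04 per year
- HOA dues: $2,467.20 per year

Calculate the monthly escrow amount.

School district tax: $450.72 × 2 = $901.44 annually
Flood insurance: $2,536.44 annually
Earthquake insurance: $464.04 annually
HOA dues: $2,467.20 annually
Combined annual = $901.44 + $2,536.44 + $464.04 + $2,467.20 = $6,369.12
Monthly escrow = $6,369.12 / 12 = $530.76

$530.76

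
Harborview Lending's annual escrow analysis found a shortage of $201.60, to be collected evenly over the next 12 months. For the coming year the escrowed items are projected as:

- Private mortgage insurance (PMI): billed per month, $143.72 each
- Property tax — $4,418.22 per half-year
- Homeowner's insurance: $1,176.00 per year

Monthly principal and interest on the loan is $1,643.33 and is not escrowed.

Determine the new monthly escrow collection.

$994.89

Private mortgage insurance (PMI) = $143.72 × 12 = $1,724.64 per year
Property tax = $4,418.22 × 2 = $8,836.44 per year
Homeowner's insurance = $1,176.00 per year
Total per year = $11,737.08
Base monthly escrow = $11,737.08 ÷ 12 = $978.09
Shortage spread = $201.60 / 12 = $16.80/mo
New monthly escrow = $978.09 + $16.80 = $994.89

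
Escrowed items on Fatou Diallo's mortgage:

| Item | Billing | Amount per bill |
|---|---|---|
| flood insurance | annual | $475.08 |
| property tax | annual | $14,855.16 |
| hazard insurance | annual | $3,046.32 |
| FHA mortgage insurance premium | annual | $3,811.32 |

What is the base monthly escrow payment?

Flood insurance = $475.08 annually
Property tax = $14,855.16 annually
Hazard insurance = $3,046.32 annually
FHA mortgage insurance premium = $3,811.32 annually
Combined annual = $22,187.88
Per month = $22,187.88 ÷ 12 = $1,848.99

$1,848.99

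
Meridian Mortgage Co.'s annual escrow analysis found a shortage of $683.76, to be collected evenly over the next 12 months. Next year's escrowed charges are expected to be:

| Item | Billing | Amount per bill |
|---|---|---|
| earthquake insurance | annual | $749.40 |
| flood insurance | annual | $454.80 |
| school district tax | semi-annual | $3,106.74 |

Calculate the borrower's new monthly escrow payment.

Earthquake insurance: $749.40 per year
Flood insurance: $454.80 per year
School district tax: $3,106.74 × 2 = $6,213.48 per year
Total per year = $7,417.68
Monthly escrow = $7,417.68 ÷ 12 = $618.14
Shortage per month = $683.76 ÷ 12 = $56.98
Adjusted monthly = $618.14 + $56.98 = $675.12

$675.12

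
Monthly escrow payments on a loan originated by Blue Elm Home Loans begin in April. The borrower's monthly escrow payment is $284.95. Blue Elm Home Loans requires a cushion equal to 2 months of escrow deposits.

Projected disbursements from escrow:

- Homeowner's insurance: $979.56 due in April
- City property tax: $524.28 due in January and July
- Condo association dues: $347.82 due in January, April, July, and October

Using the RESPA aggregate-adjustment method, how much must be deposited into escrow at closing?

$1,629.58

Cushion = 2 × $284.95 = $569.90
Trial balance (start $0, +$284.95 each month, − disbursements):
  Apr: +$284.95 − $1,327.38 → -$1,042.43
  May: +$284.95 → -$757.48
  Jun: +$284.95 → -$472.53
  Jul: +$284.95 − $872.10 → -$1,059.68
  Aug: +$284.95 → -$774.73
  Sep: +$284.95 → -$489.78
  Oct: +$284.95 − $347.82 → -$552.65
  Nov: +$284.95 → -$267.70
  Dec: +$284.95 → $17.25
  Jan: +$284.95 − $872.10 → -$569.90
  Feb: +$284.95 → -$284.95
  Mar: +$284.95 → $0.00
Lowest trial balance = -$1,059.68 (Jul)
Initial deposit = cushion − low point = $569.90 − (-$1,059.68) = $1,629.58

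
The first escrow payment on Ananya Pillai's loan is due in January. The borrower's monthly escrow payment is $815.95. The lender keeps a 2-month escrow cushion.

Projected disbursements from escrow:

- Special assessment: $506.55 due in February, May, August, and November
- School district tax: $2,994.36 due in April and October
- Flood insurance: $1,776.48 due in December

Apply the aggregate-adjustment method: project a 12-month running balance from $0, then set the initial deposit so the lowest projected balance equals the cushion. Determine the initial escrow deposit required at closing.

$1,869.01

Cushion = 2 × $815.95 = $1,631.90
Trial balance (start $0, +$815.95 each month, − disbursements):
  Jan: +$815.95 → $815.95
  Feb: +$815.95 − $506.55 → $1,125.35
  Mar: +$815.95 → $1,941.30
  Apr: +$815.95 − $2,994.36 → -$237.11
  May: +$815.95 − $506.55 → $72.29
  Jun: +$815.95 → $888.24
  Jul: +$815.95 → $1,704.19
  Aug: +$815.95 − $506.55 → $2,013.59
  Sep: +$815.95 → $2,829.54
  Oct: +$815.95 − $2,994.36 → $651.13
  Nov: +$815.95 − $506.55 → $960.53
  Dec: +$815.95 − $1,776.48 → $0.00
Lowest trial balance = -$237.11 (Apr)
Initial deposit = cushion − low point = $1,631.90 − (-$237.11) = $1,869.01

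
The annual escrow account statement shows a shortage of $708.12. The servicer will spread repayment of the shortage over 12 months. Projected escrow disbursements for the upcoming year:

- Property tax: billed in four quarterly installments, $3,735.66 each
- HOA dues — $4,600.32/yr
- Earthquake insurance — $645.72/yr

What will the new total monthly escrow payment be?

Property tax: $3,735.66 × 4 = $14,942.64 per year
HOA dues: $4,600.32 per year
Earthquake insurance: $645.72 per year
Yearly total = $14,942.64 + $4,600.32 + $645.72 = $20,188.68
Base monthly escrow = $20,188.68 / 12 = $1,682.39
Monthly shortage recovery: $708.12 ÷ 12 = $59.01
New monthly escrow = $1,682.39 + $59.01 = $1,741.40

$1,741.40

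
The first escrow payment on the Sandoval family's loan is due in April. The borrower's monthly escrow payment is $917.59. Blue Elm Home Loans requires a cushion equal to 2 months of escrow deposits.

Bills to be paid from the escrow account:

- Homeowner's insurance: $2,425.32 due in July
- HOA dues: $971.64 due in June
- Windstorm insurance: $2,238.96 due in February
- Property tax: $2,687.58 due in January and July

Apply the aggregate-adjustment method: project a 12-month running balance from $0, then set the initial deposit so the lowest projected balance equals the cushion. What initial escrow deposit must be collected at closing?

Cushion = 2 × $917.59 = $1,835.18
Trial balance (start $0, +$917.59 each month, − disbursements):
  Apr: +$917.59 → $917.59
  May: +$917.59 → $1,835.18
  Jun: +$917.59 − $971.64 → $1,781.13
  Jul: +$917.59 − $5,112.90 → -$2,414.18
  Aug: +$917.59 → -$1,496.59
  Sep: +$917.59 → -$579.00
  Oct: +$917.59 → $338.59
  Nov: +$917.59 → $1,256.18
  Dec: +$917.59 → $2,173.77
  Jan: +$917.59 − $2,687.58 → $403.78
  Feb: +$917.59 − $2,238.96 → -$917.59
  Mar: +$917.59 → $0.00
Lowest trial balance = -$2,414.18 (Jul)
Initial deposit = cushion − low point = $1,835.18 − (-$2,414.18) = $4,249.36

$4,249.36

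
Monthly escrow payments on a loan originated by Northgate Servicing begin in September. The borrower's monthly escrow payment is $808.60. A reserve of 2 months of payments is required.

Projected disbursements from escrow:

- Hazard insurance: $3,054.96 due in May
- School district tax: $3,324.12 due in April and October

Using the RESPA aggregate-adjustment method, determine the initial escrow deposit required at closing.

Cushion = 2 × $808.60 = $1,617.20
Trial balance (start $0, +$808.60 each month, − disbursements):
  Sep: +$808.60 → $808.60
  Oct: +$808.60 − $3,324.12 → -$1,706.92
  Nov: +$808.60 → -$898.32
  Dec: +$808.60 → -$89.72
  Jan: +$808.60 → $718.88
  Feb: +$808.60 → $1,527.48
  Mar: +$808.60 → $2,336.08
  Apr: +$808.60 − $3,324.12 → -$179.44
  May: +$808.60 − $3,054.96 → -$2,425.80
  Jun: +$808.60 → -$1,617.20
  Jul: +$808.60 → -$808.60
  Aug: +$808.60 → $0.00
Lowest trial balance = -$2,425.80 (May)
Initial deposit = cushion − low point = $1,617.20 − (-$2,425.80) = $4,043.00

$4,043.00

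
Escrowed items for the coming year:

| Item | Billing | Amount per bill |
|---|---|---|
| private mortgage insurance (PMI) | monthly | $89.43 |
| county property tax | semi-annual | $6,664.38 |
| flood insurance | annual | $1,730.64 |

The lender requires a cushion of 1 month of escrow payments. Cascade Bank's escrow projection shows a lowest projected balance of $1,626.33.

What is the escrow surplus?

Private mortgage insurance (PMI) = $89.43 × 12 = $1,073.16
County property tax = $6,664.38 × 2 = $13,328.76
Flood insurance = $1,730.64
Yearly total = $1,073.16 + $13,328.76 + $1,730.64 = $16,132.56
Per month = $16,132.56 ÷ 12 = $1,344.38
Cushion = 1 × $1,344.38 = $1,344.38
Excess over cushion: $1,626.33 − $1,344.38 = $281.95

$281.95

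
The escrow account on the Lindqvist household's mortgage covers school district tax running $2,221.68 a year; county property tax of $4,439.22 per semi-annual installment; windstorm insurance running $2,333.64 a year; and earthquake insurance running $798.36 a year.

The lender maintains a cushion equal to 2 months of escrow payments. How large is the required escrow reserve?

$2,372.02

School district tax: $2,221.68 per year
County property tax: $4,439.22 × 2 = $8,878.44 per year
Windstorm insurance: $2,333.64 per year
Earthquake insurance: $798.36 per year
Total per year = $2,221.68 + $8,878.44 + $2,333.64 + $798.36 = $14,232.12
Per month = $14,232.12 ÷ 12 = $1,186.01
Required cushion = 2 × $1,186.01 = $2,372.02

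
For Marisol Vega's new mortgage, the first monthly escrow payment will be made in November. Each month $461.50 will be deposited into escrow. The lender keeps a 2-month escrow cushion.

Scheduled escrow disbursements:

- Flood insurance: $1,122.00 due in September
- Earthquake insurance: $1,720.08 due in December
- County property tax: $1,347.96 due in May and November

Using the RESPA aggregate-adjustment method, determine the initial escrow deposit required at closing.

$3,068.04

Cushion = 2 × $461.50 = $923.00
Trial balance (start $0, +$461.50 each month, − disbursements):
  Nov: +$461.50 − $1,347.96 → -$886.46
  Dec: +$461.50 − $1,720.08 → -$2,145.04
  Jan: +$461.50 → -$1,683.54
  Feb: +$461.50 → -$1,222.04
  Mar: +$461.50 → -$760.54
  Apr: +$461.50 → -$299.04
  May: +$461.50 − $1,347.96 → -$1,185.50
  Jun: +$461.50 → -$724.00
  Jul: +$461.50 → -$262.50
  Aug: +$461.50 → $199.00
  Sep: +$461.50 − $1,122.00 → -$461.50
  Oct: +$461.50 → $0.00
Lowest trial balance = -$2,145.04 (Dec)
Initial deposit = cushion − low point = $923.00 − (-$2,145.04) = $3,068.04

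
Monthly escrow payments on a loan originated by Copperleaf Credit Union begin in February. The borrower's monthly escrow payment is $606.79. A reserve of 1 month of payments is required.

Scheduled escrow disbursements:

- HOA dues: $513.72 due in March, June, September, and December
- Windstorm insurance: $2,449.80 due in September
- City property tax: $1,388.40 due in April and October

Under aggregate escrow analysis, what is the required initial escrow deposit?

$1,913.44

Cushion = 1 × $606.79 = $606.79
Trial balance (start $0, +$606.79 each month, − disbursements):
  Feb: +$606.79 → $606.79
  Mar: +$606.79 − $513.72 → $699.86
  Apr: +$606.79 − $1,388.40 → -$81.75
  May: +$606.79 → $525.04
  Jun: +$606.79 − $513.72 → $618.11
  Jul: +$606.79 → $1,224.90
  Aug: +$606.79 → $1,831.69
  Sep: +$606.79 − $2,963.52 → -$525.04
  Oct: +$606.79 − $1,388.40 → -$1,306.65
  Nov: +$606.79 → -$699.86
  Dec: +$606.79 − $513.72 → -$606.79
  Jan: +$606.79 → $0.00
Lowest trial balance = -$1,306.65 (Oct)
Initial deposit = cushion − low point = $606.79 − (-$1,306.65) = $1,913.44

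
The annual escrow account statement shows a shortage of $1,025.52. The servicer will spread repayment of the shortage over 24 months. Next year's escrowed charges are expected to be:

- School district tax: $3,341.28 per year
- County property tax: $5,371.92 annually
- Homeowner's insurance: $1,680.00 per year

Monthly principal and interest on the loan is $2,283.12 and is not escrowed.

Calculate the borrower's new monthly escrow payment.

School district tax = $3,341.28 per year
County property tax = $5,371.92 per year
Homeowner's insurance = $1,680.00 per year
Total annual escrow = $3,341.28 + $5,371.92 + $1,680.00 = $10,393.20
Monthly = $10,393.20 ÷ 12 = $866.10
Shortage per month = $1,025.52 ÷ 24 = $42.73
New monthly escrow = $866.10 + $42.73 = $908.83

$908.83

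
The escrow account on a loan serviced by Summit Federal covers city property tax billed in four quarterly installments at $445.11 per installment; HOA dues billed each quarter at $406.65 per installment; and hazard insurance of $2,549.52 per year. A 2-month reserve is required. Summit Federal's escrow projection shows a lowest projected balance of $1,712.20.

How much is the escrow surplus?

City property tax: $445.11 × 4 = $1,780.44/yr
HOA dues: $406.65 × 4 = $1,626.60/yr
Hazard insurance: $2,549.52/yr
Total per year = $1,780.44 + $1,626.60 + $2,549.52 = $5,956.56
Monthly = $5,956.56 ÷ 12 = $496.38
Required cushion = 2 × $496.38 = $992.76
Excess over cushion: $1,712.20 − $992.76 = $719.44

$719.44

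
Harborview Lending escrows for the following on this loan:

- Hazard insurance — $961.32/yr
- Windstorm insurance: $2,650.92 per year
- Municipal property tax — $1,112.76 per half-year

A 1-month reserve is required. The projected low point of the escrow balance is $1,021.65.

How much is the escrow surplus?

Hazard insurance: $961.32 per year
Windstorm insurance: $2,650.92 per year
Municipal property tax: $1,112.76 × 2 = $2,225.52 per year
Annual escrow total = $5,837.76
Base monthly escrow = $5,837.76 ÷ 12 = $486.48
Cushion = 1 × $486.48 = $486.48
Excess over cushion: $1,021.65 − $486.48 = $535.17

$535.17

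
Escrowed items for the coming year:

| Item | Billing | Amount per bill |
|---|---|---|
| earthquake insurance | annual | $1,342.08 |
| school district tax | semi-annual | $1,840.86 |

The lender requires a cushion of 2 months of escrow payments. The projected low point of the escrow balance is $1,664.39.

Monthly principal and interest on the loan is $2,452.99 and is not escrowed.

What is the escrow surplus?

Earthquake insurance — $1,342.08/yr
School district tax — $1,840.86 × 2 = $3,681.72/yr
Annual escrow total = $1,342.08 + $3,681.72 = $5,023.80
Monthly = $5,023.80 / 12 = $418.65
Cushion = 2 × $418.65 = $837.30
Surplus = $1,664.39 − $837.30 = $827.09

$827.09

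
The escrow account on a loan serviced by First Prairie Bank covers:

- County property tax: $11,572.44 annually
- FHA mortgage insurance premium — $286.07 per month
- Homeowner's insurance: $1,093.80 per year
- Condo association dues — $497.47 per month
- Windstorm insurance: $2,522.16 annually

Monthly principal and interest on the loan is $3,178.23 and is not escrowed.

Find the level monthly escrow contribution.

$2,049.24

County property tax = $11,572.44 per year
FHA mortgage insurance premium = $286.07 × 12 = $3,432.84 per year
Homeowner's insurance = $1,093.80 per year
Condo association dues = $497.47 × 12 = $5,969.64 per year
Windstorm insurance = $2,522.16 per year
Total per year = $11,572.44 + $3,432.84 + $1,093.80 + $5,969.64 + $2,522.16 = $24,590.88
Monthly escrow = $24,590.88 / 12 = $2,049.24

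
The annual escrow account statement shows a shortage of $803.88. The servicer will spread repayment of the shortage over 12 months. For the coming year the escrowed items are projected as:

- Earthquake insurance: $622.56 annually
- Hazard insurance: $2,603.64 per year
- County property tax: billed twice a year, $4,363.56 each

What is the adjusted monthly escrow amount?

$1,063.10

Earthquake insurance: $622.56/yr
Hazard insurance: $2,603.64/yr
County property tax: $4,363.56 × 2 = $8,727.12/yr
Annual escrow total = $622.56 + $2,603.64 + $8,727.12 = $11,953.32
Base monthly escrow = $11,953.32 / 12 = $996.11
Shortage spread = $803.88 / 12 = $66.99/mo
New monthly escrow = $996.11 + $66.99 = $1,063.10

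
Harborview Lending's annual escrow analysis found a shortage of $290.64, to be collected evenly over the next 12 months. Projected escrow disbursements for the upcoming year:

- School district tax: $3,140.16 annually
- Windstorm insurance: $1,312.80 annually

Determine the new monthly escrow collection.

School district tax = $3,140.16 annually
Windstorm insurance = $1,312.80 annually
Yearly total = $3,140.16 + $1,312.80 = $4,452.96
Monthly escrow = $4,452.96 / 12 = $371.08
Shortage spread = $290.64 ÷ 12 = $24.22/mo
Adjusted monthly = $371.08 + $24.22 = $395.30

$395.30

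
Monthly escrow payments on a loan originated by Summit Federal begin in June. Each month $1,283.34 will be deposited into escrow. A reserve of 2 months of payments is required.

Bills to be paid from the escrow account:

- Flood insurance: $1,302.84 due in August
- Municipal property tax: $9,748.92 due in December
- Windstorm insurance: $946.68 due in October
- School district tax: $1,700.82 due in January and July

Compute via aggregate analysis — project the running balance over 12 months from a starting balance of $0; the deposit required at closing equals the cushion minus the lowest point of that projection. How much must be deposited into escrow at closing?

Cushion = 2 × $1,283.34 = $2,566.68
Trial balance (start $0, +$1,283.34 each month, − disbursements):
  Jun: +$1,283.34 → $1,283.34
  Jul: +$1,283.34 − $1,700.82 → $865.86
  Aug: +$1,283.34 − $1,302.84 → $846.36
  Sep: +$1,283.34 → $2,129.70
  Oct: +$1,283.34 − $946.68 → $2,466.36
  Nov: +$1,283.34 → $3,749.70
  Dec: +$1,283.34 − $9,748.92 → -$4,715.88
  Jan: +$1,283.34 − $1,700.82 → -$5,133.36
  Feb: +$1,283.34 → -$3,850.02
  Mar: +$1,283.34 → -$2,566.68
  Apr: +$1,283.34 → -$1,283.34
  May: +$1,283.34 → $0.00
Lowest trial balance = -$5,133.36 (Jan)
Initial deposit = cushion − low point = $2,566.68 − (-$5,133.36) = $7,700.04

$7,700.04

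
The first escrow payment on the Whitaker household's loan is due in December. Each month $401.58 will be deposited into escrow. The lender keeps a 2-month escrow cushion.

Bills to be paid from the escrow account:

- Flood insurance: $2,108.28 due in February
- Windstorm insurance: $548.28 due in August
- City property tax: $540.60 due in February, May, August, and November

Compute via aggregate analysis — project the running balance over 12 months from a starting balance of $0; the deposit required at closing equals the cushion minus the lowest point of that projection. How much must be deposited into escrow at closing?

$2,247.30

Cushion = 2 × $401.58 = $803.16
Trial balance (start $0, +$401.58 each month, − disbursements):
  Dec: +$401.58 → $401.58
  Jan: +$401.58 → $803.16
  Feb: +$401.58 − $2,648.88 → -$1,444.14
  Mar: +$401.58 → -$1,042.56
  Apr: +$401.58 → -$640.98
  May: +$401.58 − $540.60 → -$780.00
  Jun: +$401.58 → -$378.42
  Jul: +$401.58 → $23.16
  Aug: +$401.58 − $1,088.88 → -$664.14
  Sep: +$401.58 → -$262.56
  Oct: +$401.58 → $139.02
  Nov: +$401.58 − $540.60 → $0.00
Lowest trial balance = -$1,444.14 (Feb)
Initial deposit = cushion − low point = $803.16 − (-$1,444.14) = $2,247.30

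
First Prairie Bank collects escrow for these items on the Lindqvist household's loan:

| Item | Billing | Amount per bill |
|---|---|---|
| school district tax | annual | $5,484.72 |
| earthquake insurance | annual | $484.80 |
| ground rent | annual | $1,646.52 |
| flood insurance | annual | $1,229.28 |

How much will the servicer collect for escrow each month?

School district tax — $5,484.72 annually
Earthquake insurance — $484.80 annually
Ground rent — $1,646.52 annually
Flood insurance — $1,229.28 annually
Annual escrow total = $5,484.72 + $484.80 + $1,646.52 + $1,229.28 = $8,845.32
Base monthly escrow = $8,845.32 / 12 = $737.11

$737.11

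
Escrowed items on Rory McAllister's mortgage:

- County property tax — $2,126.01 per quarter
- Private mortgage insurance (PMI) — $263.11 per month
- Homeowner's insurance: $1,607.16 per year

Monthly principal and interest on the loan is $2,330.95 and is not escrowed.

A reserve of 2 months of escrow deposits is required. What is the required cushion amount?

County property tax = $2,126.01 × 4 = $8,504.04 per year
Private mortgage insurance (PMI) = $263.11 × 12 = $3,157.32 per year
Homeowner's insurance = $1,607.16 per year
Total annual escrow = $8,504.04 + $3,157.32 + $1,607.16 = $13,268.52
Per month = $13,268.52 / 12 = $1,105.71
Required cushion = 2 × $1,105.71 = $2,211.42

$2,211.42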